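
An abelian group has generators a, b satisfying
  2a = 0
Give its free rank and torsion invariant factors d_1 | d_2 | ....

Answer: M ≅ ℤ^1 ⊕ ℤ/2

Derivation:
rank_ℚ(R)=1; free=2−1=1
SNF(R) diag = [2] → torsion [2]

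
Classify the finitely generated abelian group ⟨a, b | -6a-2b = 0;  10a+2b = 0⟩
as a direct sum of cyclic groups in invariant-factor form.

Answer: M ≅ ℤ/2 ⊕ ℤ/4

Derivation:
rank_ℚ(R)=2; free=2−2=0
SNF(R) diag = [2, 4] → torsion [2, 4]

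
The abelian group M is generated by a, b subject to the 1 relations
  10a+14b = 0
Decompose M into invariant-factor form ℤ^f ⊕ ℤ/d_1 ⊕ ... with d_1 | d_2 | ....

rank_ℚ(R)=1; free=2−1=1
SNF(R) diag = [2] → torsion [2]

Answer: M ≅ ℤ^1 ⊕ ℤ/2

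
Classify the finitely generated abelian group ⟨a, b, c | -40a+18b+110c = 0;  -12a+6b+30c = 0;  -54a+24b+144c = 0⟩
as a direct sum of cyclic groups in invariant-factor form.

Answer: M ≅ ℤ/2 ⊕ ℤ/6 ⊕ ℤ/12

Derivation:
rank_ℚ(R)=3; free=3−3=0
SNF(R) diag = [2, 6, 12] → torsion [2, 6, 12]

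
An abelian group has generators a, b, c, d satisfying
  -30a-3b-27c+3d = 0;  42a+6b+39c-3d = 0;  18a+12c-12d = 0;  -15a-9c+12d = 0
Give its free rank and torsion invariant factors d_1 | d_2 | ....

Answer: M ≅ ℤ/3 ⊕ ℤ/3 ⊕ ℤ/3 ⊕ ℤ/6

Derivation:
rank_ℚ(R)=4; free=4−4=0
SNF(R) diag = [3, 3, 3, 6] → torsion [3, 3, 3, 6]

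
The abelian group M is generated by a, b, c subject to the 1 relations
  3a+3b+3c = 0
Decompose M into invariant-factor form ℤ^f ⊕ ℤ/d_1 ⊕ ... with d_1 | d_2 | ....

Answer: M ≅ ℤ^2 ⊕ ℤ/3

Derivation:
rank_ℚ(R)=1; free=3−1=2
SNF(R) diag = [3] → torsion [3]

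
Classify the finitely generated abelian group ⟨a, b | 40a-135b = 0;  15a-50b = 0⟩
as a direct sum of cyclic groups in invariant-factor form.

Answer: M ≅ ℤ/5 ⊕ ℤ/5

Derivation:
rank_ℚ(R)=2; free=2−2=0
SNF(R) diag = [5, 5] → torsion [5, 5]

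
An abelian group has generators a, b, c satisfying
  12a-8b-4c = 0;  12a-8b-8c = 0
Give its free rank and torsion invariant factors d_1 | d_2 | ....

Answer: M ≅ ℤ^1 ⊕ ℤ/4 ⊕ ℤ/4

Derivation:
rank_ℚ(R)=2; free=3−2=1
SNF(R) diag = [4, 4] → torsion [4, 4]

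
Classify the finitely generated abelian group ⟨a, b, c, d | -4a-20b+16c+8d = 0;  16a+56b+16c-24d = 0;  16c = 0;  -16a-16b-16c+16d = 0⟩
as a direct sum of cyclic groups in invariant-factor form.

rank_ℚ(R)=4; free=4−4=0
SNF(R) diag = [4, 8, 16, 16] → torsion [4, 8, 16, 16]

Answer: M ≅ ℤ/4 ⊕ ℤ/8 ⊕ ℤ/16 ⊕ ℤ/16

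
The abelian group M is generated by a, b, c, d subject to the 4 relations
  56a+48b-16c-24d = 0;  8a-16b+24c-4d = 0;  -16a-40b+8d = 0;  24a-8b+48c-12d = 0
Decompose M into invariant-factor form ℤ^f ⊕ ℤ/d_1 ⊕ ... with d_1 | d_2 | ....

rank_ℚ(R)=4; free=4−4=0
SNF(R) diag = [4, 8, 8, 24] → torsion [4, 8, 8, 24]

Answer: M ≅ ℤ/4 ⊕ ℤ/8 ⊕ ℤ/8 ⊕ ℤ/24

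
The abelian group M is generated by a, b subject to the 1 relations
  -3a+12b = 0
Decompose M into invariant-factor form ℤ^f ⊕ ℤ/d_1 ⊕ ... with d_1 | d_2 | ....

Answer: M ≅ ℤ^1 ⊕ ℤ/3

Derivation:
rank_ℚ(R)=1; free=2−1=1
SNF(R) diag = [3] → torsion [3]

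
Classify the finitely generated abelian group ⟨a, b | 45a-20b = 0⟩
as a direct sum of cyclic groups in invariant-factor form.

Answer: M ≅ ℤ^1 ⊕ ℤ/5

Derivation:
rank_ℚ(R)=1; free=2−1=1
SNF(R) diag = [5] → torsion [5]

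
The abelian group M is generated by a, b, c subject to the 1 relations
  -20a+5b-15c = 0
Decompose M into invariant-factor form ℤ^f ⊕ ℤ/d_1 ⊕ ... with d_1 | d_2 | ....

Answer: M ≅ ℤ^2 ⊕ ℤ/5

Derivation:
rank_ℚ(R)=1; free=3−1=2
SNF(R) diag = [5] → torsion [5]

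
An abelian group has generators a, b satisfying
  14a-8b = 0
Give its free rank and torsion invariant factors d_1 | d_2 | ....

Answer: M ≅ ℤ^1 ⊕ ℤ/2

Derivation:
rank_ℚ(R)=1; free=2−1=1
SNF(R) diag = [2] → torsion [2]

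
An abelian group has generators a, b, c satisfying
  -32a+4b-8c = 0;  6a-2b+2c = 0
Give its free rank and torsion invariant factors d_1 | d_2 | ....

Answer: M ≅ ℤ^1 ⊕ ℤ/2 ⊕ ℤ/4

Derivation:
rank_ℚ(R)=2; free=3−2=1
SNF(R) diag = [2, 4] → torsion [2, 4]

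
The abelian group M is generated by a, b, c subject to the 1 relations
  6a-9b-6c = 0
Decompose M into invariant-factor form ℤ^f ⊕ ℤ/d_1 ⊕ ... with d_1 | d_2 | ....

rank_ℚ(R)=1; free=3−1=2
SNF(R) diag = [3] → torsion [3]

Answer: M ≅ ℤ^2 ⊕ ℤ/3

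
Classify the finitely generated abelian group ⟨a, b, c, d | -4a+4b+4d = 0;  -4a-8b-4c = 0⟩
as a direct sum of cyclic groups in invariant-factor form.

Answer: M ≅ ℤ^2 ⊕ ℤ/4 ⊕ ℤ/4

Derivation:
rank_ℚ(R)=2; free=4−2=2
SNF(R) diag = [4, 4] → torsion [4, 4]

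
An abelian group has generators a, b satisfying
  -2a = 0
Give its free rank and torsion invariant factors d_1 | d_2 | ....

rank_ℚ(R)=1; free=2−1=1
SNF(R) diag = [2] → torsion [2]

Answer: M ≅ ℤ^1 ⊕ ℤ/2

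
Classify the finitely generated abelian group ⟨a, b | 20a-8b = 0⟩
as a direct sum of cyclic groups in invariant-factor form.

rank_ℚ(R)=1; free=2−1=1
SNF(R) diag = [4] → torsion [4]

Answer: M ≅ ℤ^1 ⊕ ℤ/4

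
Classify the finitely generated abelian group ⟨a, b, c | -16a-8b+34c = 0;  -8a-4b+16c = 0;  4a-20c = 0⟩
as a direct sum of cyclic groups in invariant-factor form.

rank_ℚ(R)=3; free=3−3=0
SNF(R) diag = [2, 4, 4] → torsion [2, 4, 4]

Answer: M ≅ ℤ/2 ⊕ ℤ/4 ⊕ ℤ/4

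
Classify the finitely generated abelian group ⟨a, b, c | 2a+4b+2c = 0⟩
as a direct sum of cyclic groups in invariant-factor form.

rank_ℚ(R)=1; free=3−1=2
SNF(R) diag = [2] → torsion [2]

Answer: M ≅ ℤ^2 ⊕ ℤ/2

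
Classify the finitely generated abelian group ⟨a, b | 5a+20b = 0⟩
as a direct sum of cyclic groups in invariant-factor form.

rank_ℚ(R)=1; free=2−1=1
SNF(R) diag = [5] → torsion [5]

Answer: M ≅ ℤ^1 ⊕ ℤ/5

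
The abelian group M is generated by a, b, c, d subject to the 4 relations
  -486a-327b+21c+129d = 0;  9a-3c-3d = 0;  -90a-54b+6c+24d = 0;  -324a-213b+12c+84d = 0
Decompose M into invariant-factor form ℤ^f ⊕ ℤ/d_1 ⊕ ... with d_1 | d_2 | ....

Answer: M ≅ ℤ/3 ⊕ ℤ/3 ⊕ ℤ/9 ⊕ ℤ/18

Derivation:
rank_ℚ(R)=4; free=4−4=0
SNF(R) diag = [3, 3, 9, 18] → torsion [3, 3, 9, 18]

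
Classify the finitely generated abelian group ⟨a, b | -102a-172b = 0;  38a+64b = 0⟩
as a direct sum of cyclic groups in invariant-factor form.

rank_ℚ(R)=2; free=2−2=0
SNF(R) diag = [2, 4] → torsion [2, 4]

Answer: M ≅ ℤ/2 ⊕ ℤ/4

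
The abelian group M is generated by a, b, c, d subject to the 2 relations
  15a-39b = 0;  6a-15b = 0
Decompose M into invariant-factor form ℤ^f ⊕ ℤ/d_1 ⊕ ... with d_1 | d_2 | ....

Answer: M ≅ ℤ^2 ⊕ ℤ/3 ⊕ ℤ/3

Derivation:
rank_ℚ(R)=2; free=4−2=2
SNF(R) diag = [3, 3] → torsion [3, 3]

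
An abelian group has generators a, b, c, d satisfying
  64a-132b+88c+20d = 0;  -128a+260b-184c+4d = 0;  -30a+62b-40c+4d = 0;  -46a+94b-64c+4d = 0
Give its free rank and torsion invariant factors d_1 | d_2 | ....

rank_ℚ(R)=4; free=4−4=0
SNF(R) diag = [2, 4, 8, 24] → torsion [2, 4, 8, 24]

Answer: M ≅ ℤ/2 ⊕ ℤ/4 ⊕ ℤ/8 ⊕ ℤ/24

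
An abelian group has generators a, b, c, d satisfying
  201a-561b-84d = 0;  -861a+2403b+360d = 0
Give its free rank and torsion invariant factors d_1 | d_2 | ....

Answer: M ≅ ℤ^2 ⊕ ℤ/3 ⊕ ℤ/6

Derivation:
rank_ℚ(R)=2; free=4−2=2
SNF(R) diag = [3, 6] → torsion [3, 6]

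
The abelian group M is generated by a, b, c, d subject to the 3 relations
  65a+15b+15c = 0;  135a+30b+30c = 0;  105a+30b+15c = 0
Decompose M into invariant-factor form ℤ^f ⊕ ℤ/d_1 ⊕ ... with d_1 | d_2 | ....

rank_ℚ(R)=3; free=4−3=1
SNF(R) diag = [5, 15, 15] → torsion [5, 15, 15]

Answer: M ≅ ℤ^1 ⊕ ℤ/5 ⊕ ℤ/15 ⊕ ℤ/15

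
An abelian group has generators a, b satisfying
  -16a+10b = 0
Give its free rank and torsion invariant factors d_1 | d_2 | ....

rank_ℚ(R)=1; free=2−1=1
SNF(R) diag = [2] → torsion [2]

Answer: M ≅ ℤ^1 ⊕ ℤ/2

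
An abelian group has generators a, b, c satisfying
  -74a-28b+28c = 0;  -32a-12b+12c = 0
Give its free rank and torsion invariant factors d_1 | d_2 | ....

rank_ℚ(R)=2; free=3−2=1
SNF(R) diag = [2, 4] → torsion [2, 4]

Answer: M ≅ ℤ^1 ⊕ ℤ/2 ⊕ ℤ/4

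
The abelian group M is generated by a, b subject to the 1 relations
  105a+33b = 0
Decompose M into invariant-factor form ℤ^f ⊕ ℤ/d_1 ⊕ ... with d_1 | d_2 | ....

Answer: M ≅ ℤ^1 ⊕ ℤ/3

Derivation:
rank_ℚ(R)=1; free=2−1=1
SNF(R) diag = [3] → torsion [3]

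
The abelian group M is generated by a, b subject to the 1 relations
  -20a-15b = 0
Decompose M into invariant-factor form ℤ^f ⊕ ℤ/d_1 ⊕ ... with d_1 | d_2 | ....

rank_ℚ(R)=1; free=2−1=1
SNF(R) diag = [5] → torsion [5]

Answer: M ≅ ℤ^1 ⊕ ℤ/5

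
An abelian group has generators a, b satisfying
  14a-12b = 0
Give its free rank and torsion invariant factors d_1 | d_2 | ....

rank_ℚ(R)=1; free=2−1=1
SNF(R) diag = [2] → torsion [2]

Answer: M ≅ ℤ^1 ⊕ ℤ/2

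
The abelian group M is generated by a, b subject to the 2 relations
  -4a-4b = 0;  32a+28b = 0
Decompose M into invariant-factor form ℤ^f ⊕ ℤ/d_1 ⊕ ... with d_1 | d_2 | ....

Answer: M ≅ ℤ/4 ⊕ ℤ/4

Derivation:
rank_ℚ(R)=2; free=2−2=0
SNF(R) diag = [4, 4] → torsion [4, 4]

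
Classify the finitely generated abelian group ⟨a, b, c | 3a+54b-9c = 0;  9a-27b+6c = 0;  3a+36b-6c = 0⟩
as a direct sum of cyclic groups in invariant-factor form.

Answer: M ≅ ℤ/3 ⊕ ℤ/3 ⊕ ℤ/9

Derivation:
rank_ℚ(R)=3; free=3−3=0
SNF(R) diag = [3, 3, 9] → torsion [3, 3, 9]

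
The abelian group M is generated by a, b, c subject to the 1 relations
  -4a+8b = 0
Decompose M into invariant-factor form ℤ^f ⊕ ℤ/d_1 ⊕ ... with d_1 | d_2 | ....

rank_ℚ(R)=1; free=3−1=2
SNF(R) diag = [4] → torsion [4]

Answer: M ≅ ℤ^2 ⊕ ℤ/4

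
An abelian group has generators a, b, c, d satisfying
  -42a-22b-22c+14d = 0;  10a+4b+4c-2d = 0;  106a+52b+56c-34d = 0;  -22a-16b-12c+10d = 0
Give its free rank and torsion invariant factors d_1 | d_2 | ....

rank_ℚ(R)=4; free=4−4=0
SNF(R) diag = [2, 2, 4, 4] → torsion [2, 2, 4, 4]

Answer: M ≅ ℤ/2 ⊕ ℤ/2 ⊕ ℤ/4 ⊕ ℤ/4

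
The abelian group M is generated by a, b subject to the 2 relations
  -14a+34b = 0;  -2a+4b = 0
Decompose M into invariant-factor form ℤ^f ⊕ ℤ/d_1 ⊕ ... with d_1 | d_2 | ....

Answer: M ≅ ℤ/2 ⊕ ℤ/6

Derivation:
rank_ℚ(R)=2; free=2−2=0
SNF(R) diag = [2, 6] → torsion [2, 6]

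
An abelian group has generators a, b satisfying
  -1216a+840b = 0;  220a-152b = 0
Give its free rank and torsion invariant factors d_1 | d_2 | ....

rank_ℚ(R)=2; free=2−2=0
SNF(R) diag = [4, 8] → torsion [4, 8]

Answer: M ≅ ℤ/4 ⊕ ℤ/8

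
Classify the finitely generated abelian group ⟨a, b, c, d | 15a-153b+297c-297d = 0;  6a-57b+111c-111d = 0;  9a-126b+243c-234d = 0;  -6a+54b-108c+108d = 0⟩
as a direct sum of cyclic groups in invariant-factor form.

Answer: M ≅ ℤ/3 ⊕ ℤ/3 ⊕ ℤ/9 ⊕ ℤ/18

Derivation:
rank_ℚ(R)=4; free=4−4=0
SNF(R) diag = [3, 3, 9, 18] → torsion [3, 3, 9, 18]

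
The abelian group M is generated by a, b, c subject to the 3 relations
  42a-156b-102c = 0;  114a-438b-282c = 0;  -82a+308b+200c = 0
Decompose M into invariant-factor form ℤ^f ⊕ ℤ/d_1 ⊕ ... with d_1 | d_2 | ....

rank_ℚ(R)=3; free=3−3=0
SNF(R) diag = [2, 6, 18] → torsion [2, 6, 18]

Answer: M ≅ ℤ/2 ⊕ ℤ/6 ⊕ ℤ/18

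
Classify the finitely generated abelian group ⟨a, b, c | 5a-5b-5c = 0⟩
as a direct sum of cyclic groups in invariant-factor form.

rank_ℚ(R)=1; free=3−1=2
SNF(R) diag = [5] → torsion [5]

Answer: M ≅ ℤ^2 ⊕ ℤ/5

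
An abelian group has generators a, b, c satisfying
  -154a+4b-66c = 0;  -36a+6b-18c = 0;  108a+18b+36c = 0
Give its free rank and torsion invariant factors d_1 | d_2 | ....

rank_ℚ(R)=3; free=3−3=0
SNF(R) diag = [2, 6, 18] → torsion [2, 6, 18]

Answer: M ≅ ℤ/2 ⊕ ℤ/6 ⊕ ℤ/18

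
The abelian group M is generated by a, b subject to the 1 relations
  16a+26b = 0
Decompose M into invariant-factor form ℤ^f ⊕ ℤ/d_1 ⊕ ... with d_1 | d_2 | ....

Answer: M ≅ ℤ^1 ⊕ ℤ/2

Derivation:
rank_ℚ(R)=1; free=2−1=1
SNF(R) diag = [2] → torsion [2]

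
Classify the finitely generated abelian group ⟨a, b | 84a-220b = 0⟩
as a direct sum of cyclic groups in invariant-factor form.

Answer: M ≅ ℤ^1 ⊕ ℤ/4

Derivation:
rank_ℚ(R)=1; free=2−1=1
SNF(R) diag = [4] → torsion [4]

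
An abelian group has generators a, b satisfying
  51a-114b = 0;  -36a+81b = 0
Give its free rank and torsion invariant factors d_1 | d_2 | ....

Answer: M ≅ ℤ/3 ⊕ ℤ/9

Derivation:
rank_ℚ(R)=2; free=2−2=0
SNF(R) diag = [3, 9] → torsion [3, 9]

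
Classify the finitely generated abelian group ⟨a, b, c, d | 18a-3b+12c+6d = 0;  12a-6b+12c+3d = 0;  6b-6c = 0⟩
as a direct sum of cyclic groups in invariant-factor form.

Answer: M ≅ ℤ^1 ⊕ ℤ/3 ⊕ ℤ/3 ⊕ ℤ/6

Derivation:
rank_ℚ(R)=3; free=4−3=1
SNF(R) diag = [3, 3, 6] → torsion [3, 3, 6]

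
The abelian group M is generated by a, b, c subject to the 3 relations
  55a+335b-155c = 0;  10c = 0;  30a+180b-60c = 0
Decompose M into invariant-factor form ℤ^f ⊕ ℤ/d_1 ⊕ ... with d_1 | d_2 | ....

rank_ℚ(R)=3; free=3−3=0
SNF(R) diag = [5, 10, 30] → torsion [5, 10, 30]

Answer: M ≅ ℤ/5 ⊕ ℤ/10 ⊕ ℤ/30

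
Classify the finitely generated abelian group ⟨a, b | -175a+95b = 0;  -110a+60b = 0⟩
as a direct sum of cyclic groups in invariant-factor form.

rank_ℚ(R)=2; free=2−2=0
SNF(R) diag = [5, 10] → torsion [5, 10]

Answer: M ≅ ℤ/5 ⊕ ℤ/10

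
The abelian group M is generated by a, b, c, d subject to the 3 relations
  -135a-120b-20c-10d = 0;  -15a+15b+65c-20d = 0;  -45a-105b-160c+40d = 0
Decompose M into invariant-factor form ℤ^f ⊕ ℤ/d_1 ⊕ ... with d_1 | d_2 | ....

Answer: M ≅ ℤ^1 ⊕ ℤ/5 ⊕ ℤ/15 ⊕ ℤ/15

Derivation:
rank_ℚ(R)=3; free=4−3=1
SNF(R) diag = [5, 15, 15] → torsion [5, 15, 15]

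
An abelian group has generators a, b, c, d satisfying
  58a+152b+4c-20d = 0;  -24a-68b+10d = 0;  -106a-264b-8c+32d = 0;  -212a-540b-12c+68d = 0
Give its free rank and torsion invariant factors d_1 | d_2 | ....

rank_ℚ(R)=4; free=4−4=0
SNF(R) diag = [2, 2, 4, 4] → torsion [2, 2, 4, 4]

Answer: M ≅ ℤ/2 ⊕ ℤ/2 ⊕ ℤ/4 ⊕ ℤ/4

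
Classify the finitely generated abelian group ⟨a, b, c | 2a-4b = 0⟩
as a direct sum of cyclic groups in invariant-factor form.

rank_ℚ(R)=1; free=3−1=2
SNF(R) diag = [2] → torsion [2]

Answer: M ≅ ℤ^2 ⊕ ℤ/2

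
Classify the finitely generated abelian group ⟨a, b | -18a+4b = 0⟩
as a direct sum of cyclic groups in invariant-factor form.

rank_ℚ(R)=1; free=2−1=1
SNF(R) diag = [2] → torsion [2]

Answer: M ≅ ℤ^1 ⊕ ℤ/2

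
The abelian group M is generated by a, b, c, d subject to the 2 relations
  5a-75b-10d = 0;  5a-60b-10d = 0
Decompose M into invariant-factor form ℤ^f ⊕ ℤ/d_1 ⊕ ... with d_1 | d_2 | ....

Answer: M ≅ ℤ^2 ⊕ ℤ/5 ⊕ ℤ/15

Derivation:
rank_ℚ(R)=2; free=4−2=2
SNF(R) diag = [5, 15] → torsion [5, 15]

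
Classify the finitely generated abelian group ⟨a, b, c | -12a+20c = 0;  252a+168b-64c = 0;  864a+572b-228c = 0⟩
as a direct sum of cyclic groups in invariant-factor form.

Answer: M ≅ ℤ/4 ⊕ ℤ/4 ⊕ ℤ/12

Derivation:
rank_ℚ(R)=3; free=3−3=0
SNF(R) diag = [4, 4, 12] → torsion [4, 4, 12]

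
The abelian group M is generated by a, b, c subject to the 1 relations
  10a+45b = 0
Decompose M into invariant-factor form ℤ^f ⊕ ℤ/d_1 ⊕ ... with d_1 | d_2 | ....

rank_ℚ(R)=1; free=3−1=2
SNF(R) diag = [5] → torsion [5]

Answer: M ≅ ℤ^2 ⊕ ℤ/5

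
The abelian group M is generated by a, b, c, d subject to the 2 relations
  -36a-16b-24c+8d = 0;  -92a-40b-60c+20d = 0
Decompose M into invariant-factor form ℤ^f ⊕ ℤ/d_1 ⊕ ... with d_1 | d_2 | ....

Answer: M ≅ ℤ^2 ⊕ ℤ/4 ⊕ ℤ/4

Derivation:
rank_ℚ(R)=2; free=4−2=2
SNF(R) diag = [4, 4] → torsion [4, 4]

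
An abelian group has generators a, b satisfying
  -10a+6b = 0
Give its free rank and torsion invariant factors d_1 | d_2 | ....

rank_ℚ(R)=1; free=2−1=1
SNF(R) diag = [2] → torsion [2]

Answer: M ≅ ℤ^1 ⊕ ℤ/2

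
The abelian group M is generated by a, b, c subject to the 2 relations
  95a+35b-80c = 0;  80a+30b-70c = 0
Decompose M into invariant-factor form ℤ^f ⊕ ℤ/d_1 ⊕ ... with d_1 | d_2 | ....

Answer: M ≅ ℤ^1 ⊕ ℤ/5 ⊕ ℤ/10

Derivation:
rank_ℚ(R)=2; free=3−2=1
SNF(R) diag = [5, 10] → torsion [5, 10]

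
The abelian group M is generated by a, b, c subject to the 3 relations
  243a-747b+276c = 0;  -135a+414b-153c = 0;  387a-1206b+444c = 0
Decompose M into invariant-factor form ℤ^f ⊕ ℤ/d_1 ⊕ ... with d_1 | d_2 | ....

rank_ℚ(R)=3; free=3−3=0
SNF(R) diag = [3, 9, 9] → torsion [3, 9, 9]

Answer: M ≅ ℤ/3 ⊕ ℤ/9 ⊕ ℤ/9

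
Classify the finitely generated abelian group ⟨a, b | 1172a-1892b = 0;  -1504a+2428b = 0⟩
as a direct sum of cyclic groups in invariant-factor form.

rank_ℚ(R)=2; free=2−2=0
SNF(R) diag = [4, 12] → torsion [4, 12]

Answer: M ≅ ℤ/4 ⊕ ℤ/12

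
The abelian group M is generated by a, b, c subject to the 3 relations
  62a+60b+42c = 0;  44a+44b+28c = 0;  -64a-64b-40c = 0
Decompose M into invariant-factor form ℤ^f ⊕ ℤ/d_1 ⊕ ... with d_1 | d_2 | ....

Answer: M ≅ ℤ/2 ⊕ ℤ/4 ⊕ ℤ/8

Derivation:
rank_ℚ(R)=3; free=3−3=0
SNF(R) diag = [2, 4, 8] → torsion [2, 4, 8]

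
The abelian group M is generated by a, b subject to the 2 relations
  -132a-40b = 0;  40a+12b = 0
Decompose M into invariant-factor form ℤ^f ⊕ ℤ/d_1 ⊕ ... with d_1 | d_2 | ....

Answer: M ≅ ℤ/4 ⊕ ℤ/4

Derivation:
rank_ℚ(R)=2; free=2−2=0
SNF(R) diag = [4, 4] → torsion [4, 4]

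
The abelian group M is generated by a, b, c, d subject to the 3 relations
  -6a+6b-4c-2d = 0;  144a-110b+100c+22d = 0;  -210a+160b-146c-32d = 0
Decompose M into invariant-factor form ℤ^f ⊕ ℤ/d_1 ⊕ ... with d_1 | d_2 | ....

Answer: M ≅ ℤ^1 ⊕ ℤ/2 ⊕ ℤ/2 ⊕ ℤ/6

Derivation:
rank_ℚ(R)=3; free=4−3=1
SNF(R) diag = [2, 2, 6] → torsion [2, 2, 6]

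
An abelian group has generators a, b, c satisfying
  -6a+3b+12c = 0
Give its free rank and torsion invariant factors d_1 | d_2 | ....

Answer: M ≅ ℤ^2 ⊕ ℤ/3

Derivation:
rank_ℚ(R)=1; free=3−1=2
SNF(R) diag = [3] → torsion [3]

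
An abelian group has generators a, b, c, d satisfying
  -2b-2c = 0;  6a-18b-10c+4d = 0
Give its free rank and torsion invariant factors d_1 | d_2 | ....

Answer: M ≅ ℤ^2 ⊕ ℤ/2 ⊕ ℤ/2

Derivation:
rank_ℚ(R)=2; free=4−2=2
SNF(R) diag = [2, 2] → torsion [2, 2]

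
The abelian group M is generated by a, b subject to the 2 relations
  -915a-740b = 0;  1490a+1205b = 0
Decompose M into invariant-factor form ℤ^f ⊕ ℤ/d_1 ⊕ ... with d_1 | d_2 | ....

Answer: M ≅ ℤ/5 ⊕ ℤ/5

Derivation:
rank_ℚ(R)=2; free=2−2=0
SNF(R) diag = [5, 5] → torsion [5, 5]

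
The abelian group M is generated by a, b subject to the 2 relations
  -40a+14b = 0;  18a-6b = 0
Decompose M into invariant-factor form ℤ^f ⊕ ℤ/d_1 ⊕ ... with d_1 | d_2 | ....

Answer: M ≅ ℤ/2 ⊕ ℤ/6

Derivation:
rank_ℚ(R)=2; free=2−2=0
SNF(R) diag = [2, 6] → torsion [2, 6]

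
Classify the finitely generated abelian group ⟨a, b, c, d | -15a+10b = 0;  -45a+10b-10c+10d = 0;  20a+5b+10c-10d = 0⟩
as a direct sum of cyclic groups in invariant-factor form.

rank_ℚ(R)=3; free=4−3=1
SNF(R) diag = [5, 5, 10] → torsion [5, 5, 10]

Answer: M ≅ ℤ^1 ⊕ ℤ/5 ⊕ ℤ/5 ⊕ ℤ/10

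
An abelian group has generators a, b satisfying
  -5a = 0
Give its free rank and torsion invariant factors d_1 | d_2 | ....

rank_ℚ(R)=1; free=2−1=1
SNF(R) diag = [5] → torsion [5]

Answer: M ≅ ℤ^1 ⊕ ℤ/5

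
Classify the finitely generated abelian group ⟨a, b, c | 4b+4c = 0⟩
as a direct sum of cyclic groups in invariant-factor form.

rank_ℚ(R)=1; free=3−1=2
SNF(R) diag = [4] → torsion [4]

Answer: M ≅ ℤ^2 ⊕ ℤ/4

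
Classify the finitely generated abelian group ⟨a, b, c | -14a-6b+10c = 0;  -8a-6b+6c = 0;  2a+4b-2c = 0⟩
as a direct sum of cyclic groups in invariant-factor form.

Answer: M ≅ ℤ/2 ⊕ ℤ/2 ⊕ ℤ/2

Derivation:
rank_ℚ(R)=3; free=3−3=0
SNF(R) diag = [2, 2, 2] → torsion [2, 2, 2]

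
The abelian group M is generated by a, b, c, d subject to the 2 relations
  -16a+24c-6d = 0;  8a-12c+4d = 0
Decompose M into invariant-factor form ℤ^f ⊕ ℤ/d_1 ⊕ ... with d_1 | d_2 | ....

Answer: M ≅ ℤ^2 ⊕ ℤ/2 ⊕ ℤ/4

Derivation:
rank_ℚ(R)=2; free=4−2=2
SNF(R) diag = [2, 4] → torsion [2, 4]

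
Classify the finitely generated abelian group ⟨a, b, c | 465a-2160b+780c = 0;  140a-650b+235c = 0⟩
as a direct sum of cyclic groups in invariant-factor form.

rank_ℚ(R)=2; free=3−2=1
SNF(R) diag = [5, 15] → torsion [5, 15]

Answer: M ≅ ℤ^1 ⊕ ℤ/5 ⊕ ℤ/15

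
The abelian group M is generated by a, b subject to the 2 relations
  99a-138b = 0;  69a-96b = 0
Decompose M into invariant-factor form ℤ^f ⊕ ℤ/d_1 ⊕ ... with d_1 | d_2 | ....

Answer: M ≅ ℤ/3 ⊕ ℤ/6

Derivation:
rank_ℚ(R)=2; free=2−2=0
SNF(R) diag = [3, 6] → torsion [3, 6]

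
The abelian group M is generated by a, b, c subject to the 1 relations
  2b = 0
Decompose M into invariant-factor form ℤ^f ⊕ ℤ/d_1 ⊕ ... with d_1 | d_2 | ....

rank_ℚ(R)=1; free=3−1=2
SNF(R) diag = [2] → torsion [2]

Answer: M ≅ ℤ^2 ⊕ ℤ/2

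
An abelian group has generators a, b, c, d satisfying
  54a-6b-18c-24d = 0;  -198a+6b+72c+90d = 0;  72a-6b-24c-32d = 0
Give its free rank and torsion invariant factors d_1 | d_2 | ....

rank_ℚ(R)=3; free=4−3=1
SNF(R) diag = [2, 6, 18] → torsion [2, 6, 18]

Answer: M ≅ ℤ^1 ⊕ ℤ/2 ⊕ ℤ/6 ⊕ ℤ/18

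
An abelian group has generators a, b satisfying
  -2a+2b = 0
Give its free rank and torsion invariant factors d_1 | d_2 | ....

rank_ℚ(R)=1; free=2−1=1
SNF(R) diag = [2] → torsion [2]

Answer: M ≅ ℤ^1 ⊕ ℤ/2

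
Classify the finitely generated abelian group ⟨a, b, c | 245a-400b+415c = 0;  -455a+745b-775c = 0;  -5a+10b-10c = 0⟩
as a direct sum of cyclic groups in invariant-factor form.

Answer: M ≅ ℤ/5 ⊕ ℤ/15 ⊕ ℤ/15

Derivation:
rank_ℚ(R)=3; free=3−3=0
SNF(R) diag = [5, 15, 15] → torsion [5, 15, 15]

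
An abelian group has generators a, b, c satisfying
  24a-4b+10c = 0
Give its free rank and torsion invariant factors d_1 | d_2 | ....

rank_ℚ(R)=1; free=3−1=2
SNF(R) diag = [2] → torsion [2]

Answer: M ≅ ℤ^2 ⊕ ℤ/2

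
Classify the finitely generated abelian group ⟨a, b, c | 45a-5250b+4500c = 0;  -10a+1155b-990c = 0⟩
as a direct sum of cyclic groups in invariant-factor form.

Answer: M ≅ ℤ^1 ⊕ ℤ/5 ⊕ ℤ/15

Derivation:
rank_ℚ(R)=2; free=3−2=1
SNF(R) diag = [5, 15] → torsion [5, 15]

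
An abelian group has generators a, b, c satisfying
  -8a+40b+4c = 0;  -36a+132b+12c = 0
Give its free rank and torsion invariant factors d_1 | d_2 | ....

rank_ℚ(R)=2; free=3−2=1
SNF(R) diag = [4, 12] → torsion [4, 12]

Answer: M ≅ ℤ^1 ⊕ ℤ/4 ⊕ ℤ/12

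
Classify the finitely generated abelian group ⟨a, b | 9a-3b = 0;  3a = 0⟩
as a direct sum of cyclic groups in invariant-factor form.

rank_ℚ(R)=2; free=2−2=0
SNF(R) diag = [3, 3] → torsion [3, 3]

Answer: M ≅ ℤ/3 ⊕ ℤ/3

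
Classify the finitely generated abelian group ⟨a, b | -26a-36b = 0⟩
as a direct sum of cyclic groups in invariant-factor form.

rank_ℚ(R)=1; free=2−1=1
SNF(R) diag = [2] → torsion [2]

Answer: M ≅ ℤ^1 ⊕ ℤ/2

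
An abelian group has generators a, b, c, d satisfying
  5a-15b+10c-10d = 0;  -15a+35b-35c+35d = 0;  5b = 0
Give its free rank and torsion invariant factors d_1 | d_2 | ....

rank_ℚ(R)=3; free=4−3=1
SNF(R) diag = [5, 5, 5] → torsion [5, 5, 5]

Answer: M ≅ ℤ^1 ⊕ ℤ/5 ⊕ ℤ/5 ⊕ ℤ/5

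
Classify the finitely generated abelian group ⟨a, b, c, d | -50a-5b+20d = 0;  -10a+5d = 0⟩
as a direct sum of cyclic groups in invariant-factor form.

Answer: M ≅ ℤ^2 ⊕ ℤ/5 ⊕ ℤ/5

Derivation:
rank_ℚ(R)=2; free=4−2=2
SNF(R) diag = [5, 5] → torsion [5, 5]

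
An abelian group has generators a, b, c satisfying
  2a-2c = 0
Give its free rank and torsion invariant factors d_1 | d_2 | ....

Answer: M ≅ ℤ^2 ⊕ ℤ/2

Derivation:
rank_ℚ(R)=1; free=3−1=2
SNF(R) diag = [2] → torsion [2]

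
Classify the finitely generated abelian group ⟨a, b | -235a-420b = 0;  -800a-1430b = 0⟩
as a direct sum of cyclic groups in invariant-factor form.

Answer: M ≅ ℤ/5 ⊕ ℤ/10

Derivation:
rank_ℚ(R)=2; free=2−2=0
SNF(R) diag = [5, 10] → torsion [5, 10]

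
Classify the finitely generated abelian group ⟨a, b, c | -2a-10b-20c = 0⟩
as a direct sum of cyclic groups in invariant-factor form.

Answer: M ≅ ℤ^2 ⊕ ℤ/2

Derivation:
rank_ℚ(R)=1; free=3−1=2
SNF(R) diag = [2] → torsion [2]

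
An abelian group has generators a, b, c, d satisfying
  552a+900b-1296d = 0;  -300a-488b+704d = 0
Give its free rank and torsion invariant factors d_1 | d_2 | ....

rank_ℚ(R)=2; free=4−2=2
SNF(R) diag = [4, 12] → torsion [4, 12]

Answer: M ≅ ℤ^2 ⊕ ℤ/4 ⊕ ℤ/12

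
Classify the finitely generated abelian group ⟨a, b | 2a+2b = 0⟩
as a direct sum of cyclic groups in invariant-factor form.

Answer: M ≅ ℤ^1 ⊕ ℤ/2

Derivation:
rank_ℚ(R)=1; free=2−1=1
SNF(R) diag = [2] → torsion [2]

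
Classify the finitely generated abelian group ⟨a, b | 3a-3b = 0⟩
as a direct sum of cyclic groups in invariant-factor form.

Answer: M ≅ ℤ^1 ⊕ ℤ/3

Derivation:
rank_ℚ(R)=1; free=2−1=1
SNF(R) diag = [3] → torsion [3]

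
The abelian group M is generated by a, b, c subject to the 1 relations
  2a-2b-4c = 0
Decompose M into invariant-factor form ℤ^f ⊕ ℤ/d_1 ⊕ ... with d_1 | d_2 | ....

rank_ℚ(R)=1; free=3−1=2
SNF(R) diag = [2] → torsion [2]

Answer: M ≅ ℤ^2 ⊕ ℤ/2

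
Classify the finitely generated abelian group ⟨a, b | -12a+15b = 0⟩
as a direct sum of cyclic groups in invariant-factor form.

Answer: M ≅ ℤ^1 ⊕ ℤ/3

Derivation:
rank_ℚ(R)=1; free=2−1=1
SNF(R) diag = [3] → torsion [3]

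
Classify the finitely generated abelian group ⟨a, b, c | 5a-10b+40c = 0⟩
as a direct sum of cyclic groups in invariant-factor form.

rank_ℚ(R)=1; free=3−1=2
SNF(R) diag = [5] → torsion [5]

Answer: M ≅ ℤ^2 ⊕ ℤ/5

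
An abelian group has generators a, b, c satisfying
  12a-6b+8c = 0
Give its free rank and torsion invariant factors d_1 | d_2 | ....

Answer: M ≅ ℤ^2 ⊕ ℤ/2

Derivation:
rank_ℚ(R)=1; free=3−1=2
SNF(R) diag = [2] → torsion [2]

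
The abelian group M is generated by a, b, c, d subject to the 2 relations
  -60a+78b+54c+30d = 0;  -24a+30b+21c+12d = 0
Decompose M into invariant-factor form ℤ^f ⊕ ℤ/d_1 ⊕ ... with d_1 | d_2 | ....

rank_ℚ(R)=2; free=4−2=2
SNF(R) diag = [3, 6] → torsion [3, 6]

Answer: M ≅ ℤ^2 ⊕ ℤ/3 ⊕ ℤ/6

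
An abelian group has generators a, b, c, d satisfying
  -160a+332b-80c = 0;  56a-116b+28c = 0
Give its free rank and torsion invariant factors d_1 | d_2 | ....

Answer: M ≅ ℤ^2 ⊕ ℤ/4 ⊕ ℤ/4

Derivation:
rank_ℚ(R)=2; free=4−2=2
SNF(R) diag = [4, 4] → torsion [4, 4]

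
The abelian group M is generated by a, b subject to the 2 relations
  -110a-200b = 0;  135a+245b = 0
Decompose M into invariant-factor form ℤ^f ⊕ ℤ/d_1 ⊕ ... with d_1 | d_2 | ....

rank_ℚ(R)=2; free=2−2=0
SNF(R) diag = [5, 10] → torsion [5, 10]

Answer: M ≅ ℤ/5 ⊕ ℤ/10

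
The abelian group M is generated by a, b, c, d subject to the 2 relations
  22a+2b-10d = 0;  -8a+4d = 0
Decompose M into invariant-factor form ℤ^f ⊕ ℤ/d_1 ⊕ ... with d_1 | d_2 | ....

Answer: M ≅ ℤ^2 ⊕ ℤ/2 ⊕ ℤ/4

Derivation:
rank_ℚ(R)=2; free=4−2=2
SNF(R) diag = [2, 4] → torsion [2, 4]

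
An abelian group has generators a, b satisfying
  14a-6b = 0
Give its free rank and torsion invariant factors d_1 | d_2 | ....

Answer: M ≅ ℤ^1 ⊕ ℤ/2

Derivation:
rank_ℚ(R)=1; free=2−1=1
SNF(R) diag = [2] → torsion [2]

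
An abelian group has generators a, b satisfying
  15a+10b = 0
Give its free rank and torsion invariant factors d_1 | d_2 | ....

rank_ℚ(R)=1; free=2−1=1
SNF(R) diag = [5] → torsion [5]

Answer: M ≅ ℤ^1 ⊕ ℤ/5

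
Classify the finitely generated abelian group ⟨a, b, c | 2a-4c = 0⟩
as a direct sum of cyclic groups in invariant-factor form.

rank_ℚ(R)=1; free=3−1=2
SNF(R) diag = [2] → torsion [2]

Answer: M ≅ ℤ^2 ⊕ ℤ/2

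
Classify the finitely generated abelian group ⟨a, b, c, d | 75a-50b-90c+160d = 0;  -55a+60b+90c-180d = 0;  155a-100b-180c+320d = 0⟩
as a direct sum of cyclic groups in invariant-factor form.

Answer: M ≅ ℤ^1 ⊕ ℤ/5 ⊕ ℤ/10 ⊕ ℤ/30

Derivation:
rank_ℚ(R)=3; free=4−3=1
SNF(R) diag = [5, 10, 30] → torsion [5, 10, 30]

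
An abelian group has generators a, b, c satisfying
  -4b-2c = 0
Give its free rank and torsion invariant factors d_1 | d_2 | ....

rank_ℚ(R)=1; free=3−1=2
SNF(R) diag = [2] → torsion [2]

Answer: M ≅ ℤ^2 ⊕ ℤ/2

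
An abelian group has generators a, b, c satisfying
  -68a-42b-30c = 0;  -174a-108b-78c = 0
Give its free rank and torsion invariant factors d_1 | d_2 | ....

Answer: M ≅ ℤ^1 ⊕ ℤ/2 ⊕ ℤ/6

Derivation:
rank_ℚ(R)=2; free=3−2=1
SNF(R) diag = [2, 6] → torsion [2, 6]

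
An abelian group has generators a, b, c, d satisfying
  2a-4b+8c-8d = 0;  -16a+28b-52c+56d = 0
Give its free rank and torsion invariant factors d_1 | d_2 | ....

rank_ℚ(R)=2; free=4−2=2
SNF(R) diag = [2, 4] → torsion [2, 4]

Answer: M ≅ ℤ^2 ⊕ ℤ/2 ⊕ ℤ/4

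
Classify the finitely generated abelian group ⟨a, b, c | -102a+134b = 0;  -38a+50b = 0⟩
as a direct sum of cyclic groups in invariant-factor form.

rank_ℚ(R)=2; free=3−2=1
SNF(R) diag = [2, 4] → torsion [2, 4]

Answer: M ≅ ℤ^1 ⊕ ℤ/2 ⊕ ℤ/4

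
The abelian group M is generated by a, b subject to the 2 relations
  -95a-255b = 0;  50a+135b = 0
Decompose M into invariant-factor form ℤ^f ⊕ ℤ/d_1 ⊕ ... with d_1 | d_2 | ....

rank_ℚ(R)=2; free=2−2=0
SNF(R) diag = [5, 15] → torsion [5, 15]

Answer: M ≅ ℤ/5 ⊕ ℤ/15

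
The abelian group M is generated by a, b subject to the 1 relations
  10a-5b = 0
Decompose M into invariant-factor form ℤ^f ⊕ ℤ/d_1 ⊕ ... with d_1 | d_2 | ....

rank_ℚ(R)=1; free=2−1=1
SNF(R) diag = [5] → torsion [5]

Answer: M ≅ ℤ^1 ⊕ ℤ/5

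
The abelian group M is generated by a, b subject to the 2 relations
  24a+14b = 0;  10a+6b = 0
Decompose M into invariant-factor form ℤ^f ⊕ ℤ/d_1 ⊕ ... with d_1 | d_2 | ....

Answer: M ≅ ℤ/2 ⊕ ℤ/2

Derivation:
rank_ℚ(R)=2; free=2−2=0
SNF(R) diag = [2, 2] → torsion [2, 2]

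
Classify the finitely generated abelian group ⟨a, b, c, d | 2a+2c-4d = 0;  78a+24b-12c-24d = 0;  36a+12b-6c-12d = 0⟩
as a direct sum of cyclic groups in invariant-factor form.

Answer: M ≅ ℤ^1 ⊕ ℤ/2 ⊕ ℤ/6 ⊕ ℤ/12

Derivation:
rank_ℚ(R)=3; free=4−3=1
SNF(R) diag = [2, 6, 12] → torsion [2, 6, 12]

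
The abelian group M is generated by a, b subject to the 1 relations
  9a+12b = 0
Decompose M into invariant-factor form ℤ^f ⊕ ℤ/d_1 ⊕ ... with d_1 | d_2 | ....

rank_ℚ(R)=1; free=2−1=1
SNF(R) diag = [3] → torsion [3]

Answer: M ≅ ℤ^1 ⊕ ℤ/3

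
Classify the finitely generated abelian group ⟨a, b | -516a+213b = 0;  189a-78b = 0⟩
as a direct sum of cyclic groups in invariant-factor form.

Answer: M ≅ ℤ/3 ⊕ ℤ/3

Derivation:
rank_ℚ(R)=2; free=2−2=0
SNF(R) diag = [3, 3] → torsion [3, 3]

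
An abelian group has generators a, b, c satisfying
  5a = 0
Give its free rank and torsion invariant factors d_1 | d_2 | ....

rank_ℚ(R)=1; free=3−1=2
SNF(R) diag = [5] → torsion [5]

Answer: M ≅ ℤ^2 ⊕ ℤ/5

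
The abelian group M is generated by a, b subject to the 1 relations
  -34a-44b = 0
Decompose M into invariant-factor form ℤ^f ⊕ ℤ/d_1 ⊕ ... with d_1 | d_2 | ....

Answer: M ≅ ℤ^1 ⊕ ℤ/2

Derivation:
rank_ℚ(R)=1; free=2−1=1
SNF(R) diag = [2] → torsion [2]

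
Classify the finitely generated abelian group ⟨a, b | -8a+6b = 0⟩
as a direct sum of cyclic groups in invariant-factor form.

rank_ℚ(R)=1; free=2−1=1
SNF(R) diag = [2] → torsion [2]

Answer: M ≅ ℤ^1 ⊕ ℤ/2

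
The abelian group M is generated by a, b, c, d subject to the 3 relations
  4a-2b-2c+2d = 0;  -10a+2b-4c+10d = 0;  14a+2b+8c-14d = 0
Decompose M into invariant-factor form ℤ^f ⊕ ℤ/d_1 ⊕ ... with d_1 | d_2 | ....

rank_ℚ(R)=3; free=4−3=1
SNF(R) diag = [2, 6, 12] → torsion [2, 6, 12]

Answer: M ≅ ℤ^1 ⊕ ℤ/2 ⊕ ℤ/6 ⊕ ℤ/12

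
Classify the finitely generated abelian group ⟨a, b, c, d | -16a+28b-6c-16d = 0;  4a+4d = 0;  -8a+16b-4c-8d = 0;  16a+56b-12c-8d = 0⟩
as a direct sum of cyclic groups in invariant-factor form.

Answer: M ≅ ℤ/2 ⊕ ℤ/4 ⊕ ℤ/8 ⊕ ℤ/24

Derivation:
rank_ℚ(R)=4; free=4−4=0
SNF(R) diag = [2, 4, 8, 24] → torsion [2, 4, 8, 24]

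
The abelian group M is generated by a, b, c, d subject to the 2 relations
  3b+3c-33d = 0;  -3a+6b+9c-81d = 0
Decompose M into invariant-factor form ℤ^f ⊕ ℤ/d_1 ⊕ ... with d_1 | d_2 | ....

rank_ℚ(R)=2; free=4−2=2
SNF(R) diag = [3, 3] → torsion [3, 3]

Answer: M ≅ ℤ^2 ⊕ ℤ/3 ⊕ ℤ/3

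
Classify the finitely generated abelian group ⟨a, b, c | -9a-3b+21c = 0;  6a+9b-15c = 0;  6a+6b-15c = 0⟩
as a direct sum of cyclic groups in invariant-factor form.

Answer: M ≅ ℤ/3 ⊕ ℤ/3 ⊕ ℤ/3

Derivation:
rank_ℚ(R)=3; free=3−3=0
SNF(R) diag = [3, 3, 3] → torsion [3, 3, 3]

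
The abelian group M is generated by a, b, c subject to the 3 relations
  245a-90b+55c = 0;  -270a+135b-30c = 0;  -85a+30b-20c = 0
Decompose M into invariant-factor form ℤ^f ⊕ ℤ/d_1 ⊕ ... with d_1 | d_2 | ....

Answer: M ≅ ℤ/5 ⊕ ℤ/15 ⊕ ℤ/15

Derivation:
rank_ℚ(R)=3; free=3−3=0
SNF(R) diag = [5, 15, 15] → torsion [5, 15, 15]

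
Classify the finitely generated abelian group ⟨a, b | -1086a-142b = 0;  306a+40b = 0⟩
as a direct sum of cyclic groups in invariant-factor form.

Answer: M ≅ ℤ/2 ⊕ ℤ/6

Derivation:
rank_ℚ(R)=2; free=2−2=0
SNF(R) diag = [2, 6] → torsion [2, 6]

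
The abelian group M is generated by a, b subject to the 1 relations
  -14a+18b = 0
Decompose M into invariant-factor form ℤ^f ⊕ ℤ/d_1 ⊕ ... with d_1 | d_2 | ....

Answer: M ≅ ℤ^1 ⊕ ℤ/2

Derivation:
rank_ℚ(R)=1; free=2−1=1
SNF(R) diag = [2] → torsion [2]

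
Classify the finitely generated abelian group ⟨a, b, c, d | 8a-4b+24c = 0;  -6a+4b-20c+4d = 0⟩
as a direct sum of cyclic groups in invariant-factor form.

rank_ℚ(R)=2; free=4−2=2
SNF(R) diag = [2, 4] → torsion [2, 4]

Answer: M ≅ ℤ^2 ⊕ ℤ/2 ⊕ ℤ/4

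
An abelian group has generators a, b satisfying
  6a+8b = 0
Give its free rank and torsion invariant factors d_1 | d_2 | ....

rank_ℚ(R)=1; free=2−1=1
SNF(R) diag = [2] → torsion [2]

Answer: M ≅ ℤ^1 ⊕ ℤ/2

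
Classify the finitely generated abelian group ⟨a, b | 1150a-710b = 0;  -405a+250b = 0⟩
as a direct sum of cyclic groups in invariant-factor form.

Answer: M ≅ ℤ/5 ⊕ ℤ/10

Derivation:
rank_ℚ(R)=2; free=2−2=0
SNF(R) diag = [5, 10] → torsion [5, 10]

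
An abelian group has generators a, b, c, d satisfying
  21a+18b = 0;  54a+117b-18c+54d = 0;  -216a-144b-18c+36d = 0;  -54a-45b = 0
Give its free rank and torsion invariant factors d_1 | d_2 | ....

rank_ℚ(R)=4; free=4−4=0
SNF(R) diag = [3, 9, 18, 18] → torsion [3, 9, 18, 18]

Answer: M ≅ ℤ/3 ⊕ ℤ/9 ⊕ ℤ/18 ⊕ ℤ/18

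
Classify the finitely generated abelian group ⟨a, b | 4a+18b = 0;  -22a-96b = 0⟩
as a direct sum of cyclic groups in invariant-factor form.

rank_ℚ(R)=2; free=2−2=0
SNF(R) diag = [2, 6] → torsion [2, 6]

Answer: M ≅ ℤ/2 ⊕ ℤ/6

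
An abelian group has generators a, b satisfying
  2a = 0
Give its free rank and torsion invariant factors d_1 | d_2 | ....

Answer: M ≅ ℤ^1 ⊕ ℤ/2

Derivation:
rank_ℚ(R)=1; free=2−1=1
SNF(R) diag = [2] → torsion [2]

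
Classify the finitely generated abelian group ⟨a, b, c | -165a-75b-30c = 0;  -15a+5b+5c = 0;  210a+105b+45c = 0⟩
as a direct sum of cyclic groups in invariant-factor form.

Answer: M ≅ ℤ/5 ⊕ ℤ/15 ⊕ ℤ/15

Derivation:
rank_ℚ(R)=3; free=3−3=0
SNF(R) diag = [5, 15, 15] → torsion [5, 15, 15]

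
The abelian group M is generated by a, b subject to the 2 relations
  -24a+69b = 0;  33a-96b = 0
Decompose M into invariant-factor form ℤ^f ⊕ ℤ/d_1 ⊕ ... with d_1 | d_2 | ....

rank_ℚ(R)=2; free=2−2=0
SNF(R) diag = [3, 9] → torsion [3, 9]

Answer: M ≅ ℤ/3 ⊕ ℤ/9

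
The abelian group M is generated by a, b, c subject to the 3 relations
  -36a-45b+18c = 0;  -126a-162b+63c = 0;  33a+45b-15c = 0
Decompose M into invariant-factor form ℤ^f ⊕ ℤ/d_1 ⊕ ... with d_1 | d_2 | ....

rank_ℚ(R)=3; free=3−3=0
SNF(R) diag = [3, 9, 9] → torsion [3, 9, 9]

Answer: M ≅ ℤ/3 ⊕ ℤ/9 ⊕ ℤ/9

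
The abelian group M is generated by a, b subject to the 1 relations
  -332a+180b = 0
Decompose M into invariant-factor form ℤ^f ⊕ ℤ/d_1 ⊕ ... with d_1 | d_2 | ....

rank_ℚ(R)=1; free=2−1=1
SNF(R) diag = [4] → torsion [4]

Answer: M ≅ ℤ^1 ⊕ ℤ/4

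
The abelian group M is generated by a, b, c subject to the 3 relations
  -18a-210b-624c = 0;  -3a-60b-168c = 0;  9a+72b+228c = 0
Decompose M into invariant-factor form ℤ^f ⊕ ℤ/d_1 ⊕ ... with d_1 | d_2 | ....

rank_ℚ(R)=3; free=3−3=0
SNF(R) diag = [3, 6, 12] → torsion [3, 6, 12]

Answer: M ≅ ℤ/3 ⊕ ℤ/6 ⊕ ℤ/12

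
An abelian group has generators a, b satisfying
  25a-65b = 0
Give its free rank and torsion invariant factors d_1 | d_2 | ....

rank_ℚ(R)=1; free=2−1=1
SNF(R) diag = [5] → torsion [5]

Answer: M ≅ ℤ^1 ⊕ ℤ/5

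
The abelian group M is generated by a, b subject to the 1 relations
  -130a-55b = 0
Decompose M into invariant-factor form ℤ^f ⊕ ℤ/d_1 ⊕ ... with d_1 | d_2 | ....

rank_ℚ(R)=1; free=2−1=1
SNF(R) diag = [5] → torsion [5]

Answer: M ≅ ℤ^1 ⊕ ℤ/5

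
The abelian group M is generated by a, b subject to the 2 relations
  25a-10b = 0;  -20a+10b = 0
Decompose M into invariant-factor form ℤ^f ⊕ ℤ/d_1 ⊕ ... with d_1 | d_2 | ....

Answer: M ≅ ℤ/5 ⊕ ℤ/10

Derivation:
rank_ℚ(R)=2; free=2−2=0
SNF(R) diag = [5, 10] → torsion [5, 10]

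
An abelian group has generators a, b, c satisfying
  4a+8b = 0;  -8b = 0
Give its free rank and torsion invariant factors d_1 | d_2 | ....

rank_ℚ(R)=2; free=3−2=1
SNF(R) diag = [4, 8] → torsion [4, 8]

Answer: M ≅ ℤ^1 ⊕ ℤ/4 ⊕ ℤ/8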